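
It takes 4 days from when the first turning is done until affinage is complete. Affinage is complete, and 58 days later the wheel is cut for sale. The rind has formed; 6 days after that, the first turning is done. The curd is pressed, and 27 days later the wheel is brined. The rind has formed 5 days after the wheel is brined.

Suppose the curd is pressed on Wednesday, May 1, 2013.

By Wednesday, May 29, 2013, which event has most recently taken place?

The wheel is brined

The curd is pressed: May 1, 2013.
The wheel is brined: May 1, 2013 + 27 days = May 28, 2013.
The rind has formed: May 28, 2013 + 5 days = Jun 2, 2013.
The first turning is done: Jun 2, 2013 + 6 days = Jun 8, 2013.
Affinage is complete: Jun 8, 2013 + 4 days = Jun 12, 2013.
The wheel is cut for sale: Jun 12, 2013 + 58 days = Aug 9, 2013.
May 29, 2013 falls between when the wheel is brined (May 28, 2013) and when the rind has formed (Jun 2, 2013).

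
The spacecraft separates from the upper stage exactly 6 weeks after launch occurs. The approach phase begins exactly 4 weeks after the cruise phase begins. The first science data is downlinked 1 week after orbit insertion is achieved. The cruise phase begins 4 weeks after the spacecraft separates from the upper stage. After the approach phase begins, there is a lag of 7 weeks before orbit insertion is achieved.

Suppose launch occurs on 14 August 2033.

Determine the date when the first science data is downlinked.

15 January 2034

Launch occurs: Aug 14, 2033.
The spacecraft separates from the upper stage: Aug 14, 2033 + 6 weeks = Sep 25, 2033.
The cruise phase begins: Sep 25, 2033 + 4 weeks = Oct 23, 2033.
The approach phase begins: Oct 23, 2033 + 4 weeks = Nov 20, 2033.
Orbit insertion is achieved: Nov 20, 2033 + 7 weeks = Jan 8, 2034.
The first science data is downlinked: Jan 8, 2034 + 1 week = Jan 15, 2034.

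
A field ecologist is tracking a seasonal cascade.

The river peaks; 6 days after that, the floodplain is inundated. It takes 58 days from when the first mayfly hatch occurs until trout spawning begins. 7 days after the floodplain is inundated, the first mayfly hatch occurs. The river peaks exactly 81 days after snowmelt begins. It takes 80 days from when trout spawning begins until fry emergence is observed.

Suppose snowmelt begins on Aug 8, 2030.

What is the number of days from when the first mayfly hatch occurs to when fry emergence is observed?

Causal path: the first mayfly hatch occurs → trout spawning begins → fry emergence is observed.
Total delay along the path: 58 + 80 = 138 days.

138 days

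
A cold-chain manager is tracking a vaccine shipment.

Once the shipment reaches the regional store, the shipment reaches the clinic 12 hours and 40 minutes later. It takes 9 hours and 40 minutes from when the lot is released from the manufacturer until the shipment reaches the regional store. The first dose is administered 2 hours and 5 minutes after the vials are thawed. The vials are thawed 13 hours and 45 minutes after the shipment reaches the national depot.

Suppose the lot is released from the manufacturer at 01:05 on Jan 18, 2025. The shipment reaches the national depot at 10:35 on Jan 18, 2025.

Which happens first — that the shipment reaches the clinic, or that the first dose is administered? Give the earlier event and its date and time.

The lot is released from the manufacturer: 01:05 Jan 18, 2025.
The shipment reaches the regional store: 01:05 Jan 18, 2025 + 9h40m = 10:45 Jan 18, 2025.
The shipment reaches the clinic: 10:45 Jan 18, 2025 + 12h40m = 23:25 Jan 18, 2025.
The shipment reaches the national depot: 10:35 Jan 18, 2025.
The vials are thawed: 10:35 Jan 18, 2025 + 13h45m = 00:20 Jan 19, 2025.
The first dose is administered: 00:20 Jan 19, 2025 + 2h05m = 02:25 Jan 19, 2025.
Comparing: the shipment reaches the clinic at 23:25 Jan 18, 2025 vs the first dose is administered at 02:25 Jan 19, 2025. Earlier: the shipment reaches the clinic.

The shipment reaches the clinic — 23:25 on Jan 18, 2025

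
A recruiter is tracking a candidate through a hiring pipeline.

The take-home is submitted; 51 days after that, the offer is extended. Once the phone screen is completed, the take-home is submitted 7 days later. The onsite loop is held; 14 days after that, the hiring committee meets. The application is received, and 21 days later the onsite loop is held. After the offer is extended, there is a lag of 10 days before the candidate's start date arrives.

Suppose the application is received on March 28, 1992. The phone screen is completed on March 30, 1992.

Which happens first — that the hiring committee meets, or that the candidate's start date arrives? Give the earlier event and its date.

The hiring committee meets — May 2, 1992

The application is received: Mar 28, 1992.
The onsite loop is held: Mar 28, 1992 + 21 days = Apr 18, 1992.
The hiring committee meets: Apr 18, 1992 + 14 days = May 2, 1992.
The phone screen is completed: Mar 30, 1992.
The take-home is submitted: Mar 30, 1992 + 7 days = Apr 6, 1992.
The offer is extended: Apr 6, 1992 + 51 days = May 27, 1992.
The candidate's start date arrives: May 27, 1992 + 10 days = Jun 6, 1992.
Comparing: the hiring committee meets on May 2, 1992 vs the candidate's start date arrives on Jun 6, 1992. Earlier: the hiring committee meets.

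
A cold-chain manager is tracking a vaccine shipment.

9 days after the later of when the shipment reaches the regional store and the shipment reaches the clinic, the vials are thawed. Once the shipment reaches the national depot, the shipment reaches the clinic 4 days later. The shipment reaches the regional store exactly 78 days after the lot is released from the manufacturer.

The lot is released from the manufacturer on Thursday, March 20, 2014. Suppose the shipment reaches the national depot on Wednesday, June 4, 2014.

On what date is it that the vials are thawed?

The lot is released from the manufacturer: Mar 20, 2014.
The shipment reaches the regional store: Mar 20, 2014 + 78 days = Jun 6, 2014.
The shipment reaches the national depot: Jun 4, 2014.
The shipment reaches the clinic: Jun 4, 2014 + 4 days = Jun 8, 2014.
Both prerequisites met — the shipment reaches the regional store (Jun 6, 2014), the shipment reaches the clinic (Jun 8, 2014); the later is Jun 8, 2014.
The vials are thawed: Jun 8, 2014 + 9 days = Jun 17, 2014.

Tuesday, June 17, 2014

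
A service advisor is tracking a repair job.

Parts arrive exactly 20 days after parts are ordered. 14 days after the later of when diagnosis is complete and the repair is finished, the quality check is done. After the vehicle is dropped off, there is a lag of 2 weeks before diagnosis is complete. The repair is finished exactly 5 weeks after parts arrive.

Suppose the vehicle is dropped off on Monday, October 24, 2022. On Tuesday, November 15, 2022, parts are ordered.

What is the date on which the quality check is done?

The vehicle is dropped off: Oct 24, 2022.
Diagnosis is complete: Oct 24, 2022 + 2 weeks = Nov 7, 2022.
Parts are ordered: Nov 15, 2022.
Parts arrive: Nov 15, 2022 + 20 days = Dec 5, 2022.
The repair is finished: Dec 5, 2022 + 5 weeks = Jan 9, 2023.
Both prerequisites met — diagnosis is complete (Nov 7, 2022), the repair is finished (Jan 9, 2023); the later is Jan 9, 2023.
The quality check is done: Jan 9, 2023 + 14 days = Jan 23, 2023.

Monday, January 23, 2023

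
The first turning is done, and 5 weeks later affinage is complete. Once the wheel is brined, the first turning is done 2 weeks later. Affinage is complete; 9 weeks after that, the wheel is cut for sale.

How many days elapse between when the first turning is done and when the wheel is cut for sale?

98 days

Causal path: the first turning is done → affinage is complete → the wheel is cut for sale.
Total delay along the path: 5 + 9 weeks = 14 weeks = 98 days.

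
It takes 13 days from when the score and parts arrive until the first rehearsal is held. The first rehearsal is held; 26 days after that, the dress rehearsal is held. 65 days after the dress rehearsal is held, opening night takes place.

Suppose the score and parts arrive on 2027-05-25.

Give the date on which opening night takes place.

2027-09-06

The score and parts arrive: May 25, 2027.
The first rehearsal is held: May 25, 2027 + 13 days = Jun 7, 2027.
The dress rehearsal is held: Jun 7, 2027 + 26 days = Jul 3, 2027.
Opening night takes place: Jul 3, 2027 + 65 days = Sep 6, 2027.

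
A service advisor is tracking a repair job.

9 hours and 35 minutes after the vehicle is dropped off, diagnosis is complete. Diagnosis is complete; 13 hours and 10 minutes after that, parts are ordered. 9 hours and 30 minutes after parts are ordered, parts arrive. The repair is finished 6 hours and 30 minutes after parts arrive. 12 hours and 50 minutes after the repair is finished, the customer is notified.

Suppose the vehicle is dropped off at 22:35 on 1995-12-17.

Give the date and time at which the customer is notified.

02:10 on 1995-12-20

The vehicle is dropped off: 22:35 Dec 17, 1995.
Diagnosis is complete: 22:35 Dec 17, 1995 + 9h35m = 08:10 Dec 18, 1995.
Parts are ordered: 08:10 Dec 18, 1995 + 13h10m = 21:20 Dec 18, 1995.
Parts arrive: 21:20 Dec 18, 1995 + 9h30m = 06:50 Dec 19, 1995.
The repair is finished: 06:50 Dec 19, 1995 + 6h30m = 13:20 Dec 19, 1995.
The customer is notified: 13:20 Dec 19, 1995 + 12h50m = 02:10 Dec 20, 1995.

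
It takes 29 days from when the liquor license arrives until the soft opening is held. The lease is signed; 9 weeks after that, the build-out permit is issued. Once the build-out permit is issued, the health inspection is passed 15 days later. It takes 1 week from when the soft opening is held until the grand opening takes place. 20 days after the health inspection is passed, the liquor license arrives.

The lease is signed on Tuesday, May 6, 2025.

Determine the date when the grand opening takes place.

Wednesday, September 17, 2025

The lease is signed: May 6, 2025.
The build-out permit is issued: May 6, 2025 + 9 weeks = Jul 8, 2025.
The health inspection is passed: Jul 8, 2025 + 15 days = Jul 23, 2025.
The liquor license arrives: Jul 23, 2025 + 20 days = Aug 12, 2025.
The soft opening is held: Aug 12, 2025 + 29 days = Sep 10, 2025.
The grand opening takes place: Sep 10, 2025 + 1 week = Sep 17, 2025.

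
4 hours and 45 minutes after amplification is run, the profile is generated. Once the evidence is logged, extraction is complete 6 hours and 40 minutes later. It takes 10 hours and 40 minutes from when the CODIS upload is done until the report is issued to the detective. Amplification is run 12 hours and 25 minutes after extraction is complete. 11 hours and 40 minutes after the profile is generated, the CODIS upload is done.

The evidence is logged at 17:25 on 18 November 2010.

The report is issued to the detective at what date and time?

15:35 on 20 November 2010

The evidence is logged: 17:25 Nov 18, 2010.
Extraction is complete: 17:25 Nov 18, 2010 + 6h40m = 00:05 Nov 19, 2010.
Amplification is run: 00:05 Nov 19, 2010 + 12h25m = 12:30 Nov 19, 2010.
The profile is generated: 12:30 Nov 19, 2010 + 4h45m = 17:15 Nov 19, 2010.
The CODIS upload is done: 17:15 Nov 19, 2010 + 11h40m = 04:55 Nov 20, 2010.
The report is issued to the detective: 04:55 Nov 20, 2010 + 10h40m = 15:35 Nov 20, 2010.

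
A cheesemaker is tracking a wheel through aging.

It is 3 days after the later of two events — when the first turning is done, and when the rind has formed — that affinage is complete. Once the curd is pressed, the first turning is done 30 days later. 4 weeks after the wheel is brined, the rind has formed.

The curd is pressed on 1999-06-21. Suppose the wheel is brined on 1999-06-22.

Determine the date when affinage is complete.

1999-07-24

The curd is pressed: Jun 21, 1999.
The first turning is done: Jun 21, 1999 + 30 days = Jul 21, 1999.
The wheel is brined: Jun 22, 1999.
The rind has formed: Jun 22, 1999 + 4 weeks = Jul 20, 1999.
Both prerequisites met — the first turning is done (Jul 21, 1999), the rind has formed (Jul 20, 1999); the later is Jul 21, 1999.
Affinage is complete: Jul 21, 1999 + 3 days = Jul 24, 1999.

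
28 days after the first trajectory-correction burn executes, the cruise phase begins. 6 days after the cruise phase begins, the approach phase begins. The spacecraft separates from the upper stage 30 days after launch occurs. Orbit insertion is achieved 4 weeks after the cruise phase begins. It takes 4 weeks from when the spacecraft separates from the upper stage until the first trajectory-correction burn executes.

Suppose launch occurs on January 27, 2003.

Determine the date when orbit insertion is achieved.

May 21, 2003

Launch occurs: Jan 27, 2003.
The spacecraft separates from the upper stage: Jan 27, 2003 + 30 days = Feb 26, 2003.
The first trajectory-correction burn executes: Feb 26, 2003 + 4 weeks = Mar 26, 2003.
The cruise phase begins: Mar 26, 2003 + 28 days = Apr 23, 2003.
Orbit insertion is achieved: Apr 23, 2003 + 4 weeks = May 21, 2003.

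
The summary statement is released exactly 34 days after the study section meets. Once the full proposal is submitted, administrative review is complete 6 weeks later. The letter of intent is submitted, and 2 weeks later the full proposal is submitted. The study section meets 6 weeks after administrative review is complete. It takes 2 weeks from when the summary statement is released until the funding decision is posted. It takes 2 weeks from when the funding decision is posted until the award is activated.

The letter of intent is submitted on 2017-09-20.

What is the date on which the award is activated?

2018-02-27

The letter of intent is submitted: Sep 20, 2017.
The full proposal is submitted: Sep 20, 2017 + 2 weeks = Oct 4, 2017.
Administrative review is complete: Oct 4, 2017 + 6 weeks = Nov 15, 2017.
The study section meets: Nov 15, 2017 + 6 weeks = Dec 27, 2017.
The summary statement is released: Dec 27, 2017 + 34 days = Jan 30, 2018.
The funding decision is posted: Jan 30, 2018 + 2 weeks = Feb 13, 2018.
The award is activated: Feb 13, 2018 + 2 weeks = Feb 27, 2018.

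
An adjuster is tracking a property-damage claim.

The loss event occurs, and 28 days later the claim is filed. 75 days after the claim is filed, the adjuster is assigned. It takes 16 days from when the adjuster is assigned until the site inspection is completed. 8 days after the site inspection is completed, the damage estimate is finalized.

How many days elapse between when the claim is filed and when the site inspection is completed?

Causal path: the claim is filed → the adjuster is assigned → the site inspection is completed.
Total delay along the path: 75 + 16 = 91 days.

91 days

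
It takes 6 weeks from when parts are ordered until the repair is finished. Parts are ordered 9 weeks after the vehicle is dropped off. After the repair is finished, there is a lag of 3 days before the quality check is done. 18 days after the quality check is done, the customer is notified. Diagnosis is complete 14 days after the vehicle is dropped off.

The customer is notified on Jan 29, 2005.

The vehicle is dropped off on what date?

The customer is notified: Jan 29, 2005.
The quality check is done: Jan 29, 2005 − 18 days = Jan 11, 2005.
The repair is finished: Jan 11, 2005 − 3 days = Jan 8, 2005.
Parts are ordered: Jan 8, 2005 − 6 weeks = Nov 27, 2004.
The vehicle is dropped off: Nov 27, 2004 − 9 weeks = Sep 25, 2004.

Sep 25, 2004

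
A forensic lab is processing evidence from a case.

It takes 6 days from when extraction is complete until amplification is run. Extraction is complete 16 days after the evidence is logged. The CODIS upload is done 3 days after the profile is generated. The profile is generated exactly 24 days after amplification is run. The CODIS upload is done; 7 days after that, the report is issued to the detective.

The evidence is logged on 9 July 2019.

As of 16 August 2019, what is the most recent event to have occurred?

Amplification is run

The evidence is logged: Jul 9, 2019.
Extraction is complete: Jul 9, 2019 + 16 days = Jul 25, 2019.
Amplification is run: Jul 25, 2019 + 6 days = Jul 31, 2019.
The profile is generated: Jul 31, 2019 + 24 days = Aug 24, 2019.
The CODIS upload is done: Aug 24, 2019 + 3 days = Aug 27, 2019.
The report is issued to the detective: Aug 27, 2019 + 7 days = Sep 3, 2019.
Aug 16, 2019 falls between when amplification is run (Jul 31, 2019) and when the profile is generated (Aug 24, 2019).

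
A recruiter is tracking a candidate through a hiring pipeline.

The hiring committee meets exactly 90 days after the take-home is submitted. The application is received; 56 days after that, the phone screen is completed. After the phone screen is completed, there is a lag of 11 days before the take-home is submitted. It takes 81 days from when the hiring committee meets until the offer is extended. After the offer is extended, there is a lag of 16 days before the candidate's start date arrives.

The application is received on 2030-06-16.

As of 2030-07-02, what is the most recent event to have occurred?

The application is received

The application is received: Jun 16, 2030.
The phone screen is completed: Jun 16, 2030 + 56 days = Aug 11, 2030.
The take-home is submitted: Aug 11, 2030 + 11 days = Aug 22, 2030.
The hiring committee meets: Aug 22, 2030 + 90 days = Nov 20, 2030.
The offer is extended: Nov 20, 2030 + 81 days = Feb 9, 2031.
The candidate's start date arrives: Feb 9, 2031 + 16 days = Feb 25, 2031.
Jul 2, 2030 falls between when the application is received (Jun 16, 2030) and when the phone screen is completed (Aug 11, 2030).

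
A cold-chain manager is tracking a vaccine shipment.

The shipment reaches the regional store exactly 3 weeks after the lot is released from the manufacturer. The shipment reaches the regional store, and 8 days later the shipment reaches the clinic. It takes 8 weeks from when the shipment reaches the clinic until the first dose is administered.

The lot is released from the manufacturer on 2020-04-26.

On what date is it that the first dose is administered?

The lot is released from the manufacturer: Apr 26, 2020.
The shipment reaches the regional store: Apr 26, 2020 + 3 weeks = May 17, 2020.
The shipment reaches the clinic: May 17, 2020 + 8 days = May 25, 2020.
The first dose is administered: May 25, 2020 + 8 weeks = Jul 20, 2020.

2020-07-20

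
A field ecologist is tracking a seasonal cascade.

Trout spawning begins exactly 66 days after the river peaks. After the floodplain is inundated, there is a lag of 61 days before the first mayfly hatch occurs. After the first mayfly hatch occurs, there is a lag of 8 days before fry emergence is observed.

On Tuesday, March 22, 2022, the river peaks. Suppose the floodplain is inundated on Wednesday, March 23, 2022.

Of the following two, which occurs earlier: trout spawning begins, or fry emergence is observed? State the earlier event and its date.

The river peaks: Mar 22, 2022.
Trout spawning begins: Mar 22, 2022 + 66 days = May 27, 2022.
The floodplain is inundated: Mar 23, 2022.
The first mayfly hatch occurs: Mar 23, 2022 + 61 days = May 23, 2022.
Fry emergence is observed: May 23, 2022 + 8 days = May 31, 2022.
Comparing: trout spawning begins on May 27, 2022 vs fry emergence is observed on May 31, 2022. Earlier: trout spawning begins.

Trout spawning begins — Friday, May 27, 2022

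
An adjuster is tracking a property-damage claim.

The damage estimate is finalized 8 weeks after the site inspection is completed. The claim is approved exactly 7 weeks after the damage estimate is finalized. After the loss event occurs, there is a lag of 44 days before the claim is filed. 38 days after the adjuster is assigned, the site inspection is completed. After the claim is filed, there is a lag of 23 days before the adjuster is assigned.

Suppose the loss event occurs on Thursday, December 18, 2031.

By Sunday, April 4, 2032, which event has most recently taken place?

The loss event occurs: Dec 18, 2031.
The claim is filed: Dec 18, 2031 + 44 days = Jan 31, 2032.
The adjuster is assigned: Jan 31, 2032 + 23 days = Feb 23, 2032.
The site inspection is completed: Feb 23, 2032 + 38 days = Apr 1, 2032.
The damage estimate is finalized: Apr 1, 2032 + 8 weeks = May 27, 2032.
The claim is approved: May 27, 2032 + 7 weeks = Jul 15, 2032.
Apr 4, 2032 falls between when the site inspection is completed (Apr 1, 2032) and when the damage estimate is finalized (May 27, 2032).

The site inspection is completed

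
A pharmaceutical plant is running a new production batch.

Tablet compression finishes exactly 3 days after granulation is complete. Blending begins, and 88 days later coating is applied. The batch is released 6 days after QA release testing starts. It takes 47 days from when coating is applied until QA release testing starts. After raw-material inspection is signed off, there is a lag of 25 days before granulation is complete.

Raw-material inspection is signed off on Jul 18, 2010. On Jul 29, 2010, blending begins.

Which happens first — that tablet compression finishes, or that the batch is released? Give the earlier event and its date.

Tablet compression finishes — Aug 15, 2010

Raw-material inspection is signed off: Jul 18, 2010.
Granulation is complete: Jul 18, 2010 + 25 days = Aug 12, 2010.
Tablet compression finishes: Aug 12, 2010 + 3 days = Aug 15, 2010.
Blending begins: Jul 29, 2010.
Coating is applied: Jul 29, 2010 + 88 days = Oct 25, 2010.
QA release testing starts: Oct 25, 2010 + 47 days = Dec 11, 2010.
The batch is released: Dec 11, 2010 + 6 days = Dec 17, 2010.
Comparing: tablet compression finishes on Aug 15, 2010 vs the batch is released on Dec 17, 2010. Earlier: tablet compression finishes.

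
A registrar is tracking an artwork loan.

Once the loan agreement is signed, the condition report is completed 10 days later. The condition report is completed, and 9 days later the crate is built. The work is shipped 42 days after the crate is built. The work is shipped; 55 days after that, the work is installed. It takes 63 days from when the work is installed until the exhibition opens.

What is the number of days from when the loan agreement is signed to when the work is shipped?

61 days

Causal path: the loan agreement is signed → the condition report is completed → the crate is built → the work is shipped.
Total delay along the path: 10 + 9 + 42 = 61 days.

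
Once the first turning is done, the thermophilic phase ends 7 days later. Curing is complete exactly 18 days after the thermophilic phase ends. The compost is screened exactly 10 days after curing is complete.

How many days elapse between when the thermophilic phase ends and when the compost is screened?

Causal path: the thermophilic phase ends → curing is complete → the compost is screened.
Total delay along the path: 18 + 10 = 28 days.

28 days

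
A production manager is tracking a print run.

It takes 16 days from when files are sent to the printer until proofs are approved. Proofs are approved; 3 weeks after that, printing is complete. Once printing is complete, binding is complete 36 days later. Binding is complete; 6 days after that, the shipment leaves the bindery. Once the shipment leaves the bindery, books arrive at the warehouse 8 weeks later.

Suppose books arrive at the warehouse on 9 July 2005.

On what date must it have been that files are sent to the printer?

Books arrive at the warehouse: Jul 9, 2005.
The shipment leaves the bindery: Jul 9, 2005 − 8 weeks = May 14, 2005.
Binding is complete: May 14, 2005 − 6 days = May 8, 2005.
Printing is complete: May 8, 2005 − 36 days = Apr 2, 2005.
Proofs are approved: Apr 2, 2005 − 3 weeks = Mar 12, 2005.
Files are sent to the printer: Mar 12, 2005 − 16 days = Feb 24, 2005.

24 February 2005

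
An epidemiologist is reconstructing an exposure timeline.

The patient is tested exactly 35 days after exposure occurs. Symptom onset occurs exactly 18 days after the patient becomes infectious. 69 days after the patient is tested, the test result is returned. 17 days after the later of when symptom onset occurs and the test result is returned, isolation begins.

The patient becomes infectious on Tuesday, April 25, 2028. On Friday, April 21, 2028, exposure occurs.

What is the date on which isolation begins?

Sunday, August 20, 2028

The patient becomes infectious: Apr 25, 2028.
Symptom onset occurs: Apr 25, 2028 + 18 days = May 13, 2028.
Exposure occurs: Apr 21, 2028.
The patient is tested: Apr 21, 2028 + 35 days = May 26, 2028.
The test result is returned: May 26, 2028 + 69 days = Aug 3, 2028.
Both prerequisites met — symptom onset occurs (May 13, 2028), the test result is returned (Aug 3, 2028); the later is Aug 3, 2028.
Isolation begins: Aug 3, 2028 + 17 days = Aug 20, 2028.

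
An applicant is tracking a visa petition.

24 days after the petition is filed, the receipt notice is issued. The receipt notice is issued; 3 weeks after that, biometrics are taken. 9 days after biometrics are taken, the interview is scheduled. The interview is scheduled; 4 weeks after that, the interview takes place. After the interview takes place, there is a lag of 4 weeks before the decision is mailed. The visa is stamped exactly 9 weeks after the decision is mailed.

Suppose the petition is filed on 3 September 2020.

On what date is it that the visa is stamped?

23 February 2021

The petition is filed: Sep 3, 2020.
The receipt notice is issued: Sep 3, 2020 + 24 days = Sep 27, 2020.
Biometrics are taken: Sep 27, 2020 + 3 weeks = Oct 18, 2020.
The interview is scheduled: Oct 18, 2020 + 9 days = Oct 27, 2020.
The interview takes place: Oct 27, 2020 + 4 weeks = Nov 24, 2020.
The decision is mailed: Nov 24, 2020 + 4 weeks = Dec 22, 2020.
The visa is stamped: Dec 22, 2020 + 9 weeks = Feb 23, 2021.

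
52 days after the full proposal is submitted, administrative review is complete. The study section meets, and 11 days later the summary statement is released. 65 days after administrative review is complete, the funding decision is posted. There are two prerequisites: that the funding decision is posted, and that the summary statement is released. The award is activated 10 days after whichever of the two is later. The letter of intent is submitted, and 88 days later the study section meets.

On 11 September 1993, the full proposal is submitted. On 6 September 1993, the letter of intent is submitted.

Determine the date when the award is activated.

The full proposal is submitted: Sep 11, 1993.
Administrative review is complete: Sep 11, 1993 + 52 days = Nov 2, 1993.
The funding decision is posted: Nov 2, 1993 + 65 days = Jan 6, 1994.
The letter of intent is submitted: Sep 6, 1993.
The study section meets: Sep 6, 1993 + 88 days = Dec 3, 1993.
The summary statement is released: Dec 3, 1993 + 11 days = Dec 14, 1993.
Both prerequisites met — the funding decision is posted (Jan 6, 1994), the summary statement is released (Dec 14, 1993); the later is Jan 6, 1994.
The award is activated: Jan 6, 1994 + 10 days = Jan 16, 1994.

16 January 1994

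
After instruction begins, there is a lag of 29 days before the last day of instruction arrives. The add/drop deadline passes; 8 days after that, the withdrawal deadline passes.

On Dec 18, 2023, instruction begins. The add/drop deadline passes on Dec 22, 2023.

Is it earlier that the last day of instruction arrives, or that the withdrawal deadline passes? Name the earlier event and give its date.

Instruction begins: Dec 18, 2023.
The last day of instruction arrives: Dec 18, 2023 + 29 days = Jan 16, 2024.
The add/drop deadline passes: Dec 22, 2023.
The withdrawal deadline passes: Dec 22, 2023 + 8 days = Dec 30, 2023.
Comparing: the last day of instruction arrives on Jan 16, 2024 vs the withdrawal deadline passes on Dec 30, 2023. Earlier: the withdrawal deadline passes.

The withdrawal deadline passes — Dec 30, 2023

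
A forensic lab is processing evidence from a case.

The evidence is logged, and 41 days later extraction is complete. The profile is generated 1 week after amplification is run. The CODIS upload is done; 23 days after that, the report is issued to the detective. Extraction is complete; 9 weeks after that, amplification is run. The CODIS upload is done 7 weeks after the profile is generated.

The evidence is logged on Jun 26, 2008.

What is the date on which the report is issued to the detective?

Dec 26, 2008

The evidence is logged: Jun 26, 2008.
Extraction is complete: Jun 26, 2008 + 41 days = Aug 6, 2008.
Amplification is run: Aug 6, 2008 + 9 weeks = Oct 8, 2008.
The profile is generated: Oct 8, 2008 + 1 week = Oct 15, 2008.
The CODIS upload is done: Oct 15, 2008 + 7 weeks = Dec 3, 2008.
The report is issued to the detective: Dec 3, 2008 + 23 days = Dec 26, 2008.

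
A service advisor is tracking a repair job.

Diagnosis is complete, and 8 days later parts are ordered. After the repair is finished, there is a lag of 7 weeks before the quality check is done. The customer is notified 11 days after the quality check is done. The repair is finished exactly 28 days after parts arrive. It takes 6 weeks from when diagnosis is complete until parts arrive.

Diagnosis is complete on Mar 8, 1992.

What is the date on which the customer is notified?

Diagnosis is complete: Mar 8, 1992.
Parts arrive: Mar 8, 1992 + 6 weeks = Apr 19, 1992.
The repair is finished: Apr 19, 1992 + 28 days = May 17, 1992.
The quality check is done: May 17, 1992 + 7 weeks = Jul 5, 1992.
The customer is notified: Jul 5, 1992 + 11 days = Jul 16, 1992.

Jul 16, 1992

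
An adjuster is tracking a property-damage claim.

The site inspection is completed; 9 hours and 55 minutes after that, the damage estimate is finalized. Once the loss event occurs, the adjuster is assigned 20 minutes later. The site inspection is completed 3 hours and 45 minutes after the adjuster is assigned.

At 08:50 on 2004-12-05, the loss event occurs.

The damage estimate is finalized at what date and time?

22:50 on 2004-12-05

The loss event occurs: 08:50 Dec 5, 2004.
The adjuster is assigned: 08:50 Dec 5, 2004 + 20m = 09:10 Dec 5, 2004.
The site inspection is completed: 09:10 Dec 5, 2004 + 3h45m = 12:55 Dec 5, 2004.
The damage estimate is finalized: 12:55 Dec 5, 2004 + 9h55m = 22:50 Dec 5, 2004.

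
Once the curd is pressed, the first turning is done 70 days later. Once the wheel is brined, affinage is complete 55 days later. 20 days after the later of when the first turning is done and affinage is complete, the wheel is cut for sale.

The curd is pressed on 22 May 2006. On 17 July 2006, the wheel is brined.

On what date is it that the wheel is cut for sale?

The curd is pressed: May 22, 2006.
The first turning is done: May 22, 2006 + 70 days = Jul 31, 2006.
The wheel is brined: Jul 17, 2006.
Affinage is complete: Jul 17, 2006 + 55 days = Sep 10, 2006.
Both prerequisites met — the first turning is done (Jul 31, 2006), affinage is complete (Sep 10, 2006); the later is Sep 10, 2006.
The wheel is cut for sale: Sep 10, 2006 + 20 days = Sep 30, 2006.

30 September 2006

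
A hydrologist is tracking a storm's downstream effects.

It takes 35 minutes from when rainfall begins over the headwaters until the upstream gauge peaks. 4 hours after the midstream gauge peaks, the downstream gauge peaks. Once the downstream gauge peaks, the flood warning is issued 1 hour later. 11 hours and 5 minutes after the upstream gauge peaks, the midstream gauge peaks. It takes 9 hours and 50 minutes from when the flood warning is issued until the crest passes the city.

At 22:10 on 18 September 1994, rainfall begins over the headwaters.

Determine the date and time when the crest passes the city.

Rainfall begins over the headwaters: 22:10 Sep 18, 1994.
The upstream gauge peaks: 22:10 Sep 18, 1994 + 35m = 22:45 Sep 18, 1994.
The midstream gauge peaks: 22:45 Sep 18, 1994 + 11h05m = 09:50 Sep 19, 1994.
The downstream gauge peaks: 09:50 Sep 19, 1994 + 4h = 13:50 Sep 19, 1994.
The flood warning is issued: 13:50 Sep 19, 1994 + 1h = 14:50 Sep 19, 1994.
The crest passes the city: 14:50 Sep 19, 1994 + 9h50m = 00:40 Sep 20, 1994.

00:40 on 20 September 1994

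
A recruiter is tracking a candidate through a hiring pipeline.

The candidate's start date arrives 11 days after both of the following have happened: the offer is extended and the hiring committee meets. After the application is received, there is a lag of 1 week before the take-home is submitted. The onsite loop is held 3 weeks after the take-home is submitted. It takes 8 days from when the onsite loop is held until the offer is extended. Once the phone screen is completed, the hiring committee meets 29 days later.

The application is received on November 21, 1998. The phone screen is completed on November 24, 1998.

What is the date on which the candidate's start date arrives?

The application is received: Nov 21, 1998.
The take-home is submitted: Nov 21, 1998 + 1 week = Nov 28, 1998.
The onsite loop is held: Nov 28, 1998 + 3 weeks = Dec 19, 1998.
The offer is extended: Dec 19, 1998 + 8 days = Dec 27, 1998.
The phone screen is completed: Nov 24, 1998.
The hiring committee meets: Nov 24, 1998 + 29 days = Dec 23, 1998.
Both prerequisites met — the offer is extended (Dec 27, 1998), the hiring committee meets (Dec 23, 1998); the later is Dec 27, 1998.
The candidate's start date arrives: Dec 27, 1998 + 11 days = Jan 7, 1999.

January 7, 1999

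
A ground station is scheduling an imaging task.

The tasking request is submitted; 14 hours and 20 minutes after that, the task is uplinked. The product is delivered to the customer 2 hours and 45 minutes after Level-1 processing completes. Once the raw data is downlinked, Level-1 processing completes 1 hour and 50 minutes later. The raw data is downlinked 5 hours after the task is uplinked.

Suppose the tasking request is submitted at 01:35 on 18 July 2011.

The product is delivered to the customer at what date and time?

01:30 on 19 July 2011

The tasking request is submitted: 01:35 Jul 18, 2011.
The task is uplinked: 01:35 Jul 18, 2011 + 14h20m = 15:55 Jul 18, 2011.
The raw data is downlinked: 15:55 Jul 18, 2011 + 5h = 20:55 Jul 18, 2011.
Level-1 processing completes: 20:55 Jul 18, 2011 + 1h50m = 22:45 Jul 18, 2011.
The product is delivered to the customer: 22:45 Jul 18, 2011 + 2h45m = 01:30 Jul 19, 2011.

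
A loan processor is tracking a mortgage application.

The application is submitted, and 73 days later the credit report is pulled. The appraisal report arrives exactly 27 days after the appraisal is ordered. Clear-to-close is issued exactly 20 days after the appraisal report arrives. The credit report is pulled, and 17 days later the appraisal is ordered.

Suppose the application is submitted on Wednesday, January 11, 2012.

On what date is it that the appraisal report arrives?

The application is submitted: Jan 11, 2012.
The credit report is pulled: Jan 11, 2012 + 73 days = Mar 24, 2012.
The appraisal is ordered: Mar 24, 2012 + 17 days = Apr 10, 2012.
The appraisal report arrives: Apr 10, 2012 + 27 days = May 7, 2012.

Monday, May 7, 2012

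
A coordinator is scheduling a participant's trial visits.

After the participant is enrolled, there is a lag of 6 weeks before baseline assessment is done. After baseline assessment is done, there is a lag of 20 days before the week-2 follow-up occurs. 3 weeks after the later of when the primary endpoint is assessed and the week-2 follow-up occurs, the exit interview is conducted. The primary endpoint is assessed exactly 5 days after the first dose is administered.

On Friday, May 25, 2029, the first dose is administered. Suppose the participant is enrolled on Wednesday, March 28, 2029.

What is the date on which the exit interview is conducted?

The first dose is administered: May 25, 2029.
The primary endpoint is assessed: May 25, 2029 + 5 days = May 30, 2029.
The participant is enrolled: Mar 28, 2029.
Baseline assessment is done: Mar 28, 2029 + 6 weeks = May 9, 2029.
The week-2 follow-up occurs: May 9, 2029 + 20 days = May 29, 2029.
Both prerequisites met — the primary endpoint is assessed (May 30, 2029), the week-2 follow-up occurs (May 29, 2029); the later is May 30, 2029.
The exit interview is conducted: May 30, 2029 + 3 weeks = Jun 20, 2029.

Wednesday, June 20, 2029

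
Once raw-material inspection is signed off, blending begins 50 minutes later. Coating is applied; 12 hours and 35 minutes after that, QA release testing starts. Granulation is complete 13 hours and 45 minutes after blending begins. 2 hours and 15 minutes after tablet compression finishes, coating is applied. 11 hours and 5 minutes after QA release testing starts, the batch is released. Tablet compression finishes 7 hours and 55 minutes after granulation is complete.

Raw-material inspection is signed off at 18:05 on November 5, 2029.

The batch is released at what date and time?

18:30 on November 7, 2029

Raw-material inspection is signed off: 18:05 Nov 5, 2029.
Blending begins: 18:05 Nov 5, 2029 + 50m = 18:55 Nov 5, 2029.
Granulation is complete: 18:55 Nov 5, 2029 + 13h45m = 08:40 Nov 6, 2029.
Tablet compression finishes: 08:40 Nov 6, 2029 + 7h55m = 16:35 Nov 6, 2029.
Coating is applied: 16:35 Nov 6, 2029 + 2h15m = 18:50 Nov 6, 2029.
QA release testing starts: 18:50 Nov 6, 2029 + 12h35m = 07:25 Nov 7, 2029.
The batch is released: 07:25 Nov 7, 2029 + 11h05m = 18:30 Nov 7, 2029.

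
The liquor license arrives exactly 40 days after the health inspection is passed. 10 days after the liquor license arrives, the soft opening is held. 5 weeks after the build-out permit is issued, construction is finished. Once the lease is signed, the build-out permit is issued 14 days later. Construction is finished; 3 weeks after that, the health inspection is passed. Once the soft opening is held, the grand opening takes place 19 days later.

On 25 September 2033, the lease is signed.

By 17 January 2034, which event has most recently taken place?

The liquor license arrives

The lease is signed: Sep 25, 2033.
The build-out permit is issued: Sep 25, 2033 + 14 days = Oct 9, 2033.
Construction is finished: Oct 9, 2033 + 5 weeks = Nov 13, 2033.
The health inspection is passed: Nov 13, 2033 + 3 weeks = Dec 4, 2033.
The liquor license arrives: Dec 4, 2033 + 40 days = Jan 13, 2034.
The soft opening is held: Jan 13, 2034 + 10 days = Jan 23, 2034.
The grand opening takes place: Jan 23, 2034 + 19 days = Feb 11, 2034.
Jan 17, 2034 falls between when the liquor license arrives (Jan 13, 2034) and when the soft opening is held (Jan 23, 2034).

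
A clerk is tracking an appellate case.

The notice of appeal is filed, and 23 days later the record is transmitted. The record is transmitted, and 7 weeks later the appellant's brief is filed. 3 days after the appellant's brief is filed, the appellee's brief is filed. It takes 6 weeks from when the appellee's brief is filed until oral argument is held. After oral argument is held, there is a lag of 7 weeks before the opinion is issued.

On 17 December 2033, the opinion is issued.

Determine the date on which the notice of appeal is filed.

4 July 2033

The opinion is issued: Dec 17, 2033.
Oral argument is held: Dec 17, 2033 − 7 weeks = Oct 29, 2033.
The appellee's brief is filed: Oct 29, 2033 − 6 weeks = Sep 17, 2033.
The appellant's brief is filed: Sep 17, 2033 − 3 days = Sep 14, 2033.
The record is transmitted: Sep 14, 2033 − 7 weeks = Jul 27, 2033.
The notice of appeal is filed: Jul 27, 2033 − 23 days = Jul 4, 2033.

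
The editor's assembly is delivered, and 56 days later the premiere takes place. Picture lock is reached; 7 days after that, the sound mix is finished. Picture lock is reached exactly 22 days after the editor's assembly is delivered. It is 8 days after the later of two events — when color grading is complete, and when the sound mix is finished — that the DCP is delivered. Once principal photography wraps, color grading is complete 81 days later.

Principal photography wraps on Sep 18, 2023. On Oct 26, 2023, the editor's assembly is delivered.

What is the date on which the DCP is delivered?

Dec 16, 2023

Principal photography wraps: Sep 18, 2023.
Color grading is complete: Sep 18, 2023 + 81 days = Dec 8, 2023.
The editor's assembly is delivered: Oct 26, 2023.
Picture lock is reached: Oct 26, 2023 + 22 days = Nov 17, 2023.
The sound mix is finished: Nov 17, 2023 + 7 days = Nov 24, 2023.
Both prerequisites met — color grading is complete (Dec 8, 2023), the sound mix is finished (Nov 24, 2023); the later is Dec 8, 2023.
The DCP is delivered: Dec 8, 2023 + 8 days = Dec 16, 2023.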